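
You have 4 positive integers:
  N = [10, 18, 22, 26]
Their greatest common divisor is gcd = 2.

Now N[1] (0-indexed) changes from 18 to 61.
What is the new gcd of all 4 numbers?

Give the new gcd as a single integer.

Numbers: [10, 18, 22, 26], gcd = 2
Change: index 1, 18 -> 61
gcd of the OTHER numbers (without index 1): gcd([10, 22, 26]) = 2
New gcd = gcd(g_others, new_val) = gcd(2, 61) = 1

Answer: 1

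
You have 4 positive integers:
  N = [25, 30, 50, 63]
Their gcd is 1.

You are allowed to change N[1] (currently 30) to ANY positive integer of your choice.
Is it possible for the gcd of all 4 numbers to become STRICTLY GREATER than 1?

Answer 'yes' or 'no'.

Current gcd = 1
gcd of all OTHER numbers (without N[1]=30): gcd([25, 50, 63]) = 1
The new gcd after any change is gcd(1, new_value).
This can be at most 1.
Since 1 = old gcd 1, the gcd can only stay the same or decrease.

Answer: no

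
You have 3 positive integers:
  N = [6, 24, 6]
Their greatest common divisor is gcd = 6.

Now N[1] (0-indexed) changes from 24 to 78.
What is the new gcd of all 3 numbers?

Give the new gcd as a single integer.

Answer: 6

Derivation:
Numbers: [6, 24, 6], gcd = 6
Change: index 1, 24 -> 78
gcd of the OTHER numbers (without index 1): gcd([6, 6]) = 6
New gcd = gcd(g_others, new_val) = gcd(6, 78) = 6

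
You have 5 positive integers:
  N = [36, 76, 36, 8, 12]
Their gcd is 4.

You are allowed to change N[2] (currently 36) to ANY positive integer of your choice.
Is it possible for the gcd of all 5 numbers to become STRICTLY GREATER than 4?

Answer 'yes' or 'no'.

Answer: no

Derivation:
Current gcd = 4
gcd of all OTHER numbers (without N[2]=36): gcd([36, 76, 8, 12]) = 4
The new gcd after any change is gcd(4, new_value).
This can be at most 4.
Since 4 = old gcd 4, the gcd can only stay the same or decrease.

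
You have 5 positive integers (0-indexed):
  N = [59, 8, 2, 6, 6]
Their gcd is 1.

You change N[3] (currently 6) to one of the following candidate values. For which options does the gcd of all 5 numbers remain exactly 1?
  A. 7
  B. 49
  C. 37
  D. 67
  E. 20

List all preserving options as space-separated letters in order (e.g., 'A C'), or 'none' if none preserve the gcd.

Old gcd = 1; gcd of others (without N[3]) = 1
New gcd for candidate v: gcd(1, v). Preserves old gcd iff gcd(1, v) = 1.
  Option A: v=7, gcd(1,7)=1 -> preserves
  Option B: v=49, gcd(1,49)=1 -> preserves
  Option C: v=37, gcd(1,37)=1 -> preserves
  Option D: v=67, gcd(1,67)=1 -> preserves
  Option E: v=20, gcd(1,20)=1 -> preserves

Answer: A B C D E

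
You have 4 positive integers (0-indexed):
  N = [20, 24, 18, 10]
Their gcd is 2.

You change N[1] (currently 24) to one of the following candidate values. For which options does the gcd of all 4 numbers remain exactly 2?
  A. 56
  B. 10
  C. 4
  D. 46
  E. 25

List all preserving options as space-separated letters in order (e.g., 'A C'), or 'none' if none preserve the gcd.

Old gcd = 2; gcd of others (without N[1]) = 2
New gcd for candidate v: gcd(2, v). Preserves old gcd iff gcd(2, v) = 2.
  Option A: v=56, gcd(2,56)=2 -> preserves
  Option B: v=10, gcd(2,10)=2 -> preserves
  Option C: v=4, gcd(2,4)=2 -> preserves
  Option D: v=46, gcd(2,46)=2 -> preserves
  Option E: v=25, gcd(2,25)=1 -> changes

Answer: A B C D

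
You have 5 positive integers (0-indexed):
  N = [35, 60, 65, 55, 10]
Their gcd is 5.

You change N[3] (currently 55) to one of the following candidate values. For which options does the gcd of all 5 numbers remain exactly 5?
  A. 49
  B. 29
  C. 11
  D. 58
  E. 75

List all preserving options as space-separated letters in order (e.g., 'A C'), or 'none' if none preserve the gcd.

Old gcd = 5; gcd of others (without N[3]) = 5
New gcd for candidate v: gcd(5, v). Preserves old gcd iff gcd(5, v) = 5.
  Option A: v=49, gcd(5,49)=1 -> changes
  Option B: v=29, gcd(5,29)=1 -> changes
  Option C: v=11, gcd(5,11)=1 -> changes
  Option D: v=58, gcd(5,58)=1 -> changes
  Option E: v=75, gcd(5,75)=5 -> preserves

Answer: E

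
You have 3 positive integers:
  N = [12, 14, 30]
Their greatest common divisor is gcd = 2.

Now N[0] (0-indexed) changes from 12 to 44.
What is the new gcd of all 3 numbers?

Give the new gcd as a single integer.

Numbers: [12, 14, 30], gcd = 2
Change: index 0, 12 -> 44
gcd of the OTHER numbers (without index 0): gcd([14, 30]) = 2
New gcd = gcd(g_others, new_val) = gcd(2, 44) = 2

Answer: 2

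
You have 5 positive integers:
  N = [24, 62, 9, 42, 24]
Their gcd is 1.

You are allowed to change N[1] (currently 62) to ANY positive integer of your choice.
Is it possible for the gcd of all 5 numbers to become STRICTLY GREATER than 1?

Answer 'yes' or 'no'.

Answer: yes

Derivation:
Current gcd = 1
gcd of all OTHER numbers (without N[1]=62): gcd([24, 9, 42, 24]) = 3
The new gcd after any change is gcd(3, new_value).
This can be at most 3.
Since 3 > old gcd 1, the gcd CAN increase (e.g., set N[1] = 3).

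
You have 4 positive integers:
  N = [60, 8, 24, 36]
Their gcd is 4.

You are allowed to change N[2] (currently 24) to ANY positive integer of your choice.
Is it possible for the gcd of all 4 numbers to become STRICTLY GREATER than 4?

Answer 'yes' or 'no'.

Answer: no

Derivation:
Current gcd = 4
gcd of all OTHER numbers (without N[2]=24): gcd([60, 8, 36]) = 4
The new gcd after any change is gcd(4, new_value).
This can be at most 4.
Since 4 = old gcd 4, the gcd can only stay the same or decrease.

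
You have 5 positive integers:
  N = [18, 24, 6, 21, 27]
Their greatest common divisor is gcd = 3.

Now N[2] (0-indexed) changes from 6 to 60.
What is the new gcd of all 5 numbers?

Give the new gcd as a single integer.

Answer: 3

Derivation:
Numbers: [18, 24, 6, 21, 27], gcd = 3
Change: index 2, 6 -> 60
gcd of the OTHER numbers (without index 2): gcd([18, 24, 21, 27]) = 3
New gcd = gcd(g_others, new_val) = gcd(3, 60) = 3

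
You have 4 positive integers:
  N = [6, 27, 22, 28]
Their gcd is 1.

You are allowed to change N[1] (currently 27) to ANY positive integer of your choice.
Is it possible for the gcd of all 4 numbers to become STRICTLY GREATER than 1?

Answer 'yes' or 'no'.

Answer: yes

Derivation:
Current gcd = 1
gcd of all OTHER numbers (without N[1]=27): gcd([6, 22, 28]) = 2
The new gcd after any change is gcd(2, new_value).
This can be at most 2.
Since 2 > old gcd 1, the gcd CAN increase (e.g., set N[1] = 2).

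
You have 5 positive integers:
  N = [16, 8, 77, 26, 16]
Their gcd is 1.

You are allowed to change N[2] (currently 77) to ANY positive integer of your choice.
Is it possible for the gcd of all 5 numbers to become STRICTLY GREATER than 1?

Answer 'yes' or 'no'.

Current gcd = 1
gcd of all OTHER numbers (without N[2]=77): gcd([16, 8, 26, 16]) = 2
The new gcd after any change is gcd(2, new_value).
This can be at most 2.
Since 2 > old gcd 1, the gcd CAN increase (e.g., set N[2] = 2).

Answer: yes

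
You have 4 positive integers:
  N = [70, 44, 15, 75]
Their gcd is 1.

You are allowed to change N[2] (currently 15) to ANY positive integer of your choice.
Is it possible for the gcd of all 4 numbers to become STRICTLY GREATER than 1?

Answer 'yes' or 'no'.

Answer: no

Derivation:
Current gcd = 1
gcd of all OTHER numbers (without N[2]=15): gcd([70, 44, 75]) = 1
The new gcd after any change is gcd(1, new_value).
This can be at most 1.
Since 1 = old gcd 1, the gcd can only stay the same or decrease.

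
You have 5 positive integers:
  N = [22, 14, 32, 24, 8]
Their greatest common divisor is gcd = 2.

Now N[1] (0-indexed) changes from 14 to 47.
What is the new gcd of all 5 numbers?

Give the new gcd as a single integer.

Answer: 1

Derivation:
Numbers: [22, 14, 32, 24, 8], gcd = 2
Change: index 1, 14 -> 47
gcd of the OTHER numbers (without index 1): gcd([22, 32, 24, 8]) = 2
New gcd = gcd(g_others, new_val) = gcd(2, 47) = 1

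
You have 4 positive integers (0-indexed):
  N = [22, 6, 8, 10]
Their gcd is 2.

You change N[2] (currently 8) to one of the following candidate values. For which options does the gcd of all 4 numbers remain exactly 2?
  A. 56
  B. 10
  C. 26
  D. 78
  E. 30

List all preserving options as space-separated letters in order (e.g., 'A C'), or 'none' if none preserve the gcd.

Answer: A B C D E

Derivation:
Old gcd = 2; gcd of others (without N[2]) = 2
New gcd for candidate v: gcd(2, v). Preserves old gcd iff gcd(2, v) = 2.
  Option A: v=56, gcd(2,56)=2 -> preserves
  Option B: v=10, gcd(2,10)=2 -> preserves
  Option C: v=26, gcd(2,26)=2 -> preserves
  Option D: v=78, gcd(2,78)=2 -> preserves
  Option E: v=30, gcd(2,30)=2 -> preserves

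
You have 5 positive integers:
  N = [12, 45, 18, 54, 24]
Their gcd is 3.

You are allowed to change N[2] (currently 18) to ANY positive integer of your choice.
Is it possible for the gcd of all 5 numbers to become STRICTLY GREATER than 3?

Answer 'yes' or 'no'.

Current gcd = 3
gcd of all OTHER numbers (without N[2]=18): gcd([12, 45, 54, 24]) = 3
The new gcd after any change is gcd(3, new_value).
This can be at most 3.
Since 3 = old gcd 3, the gcd can only stay the same or decrease.

Answer: no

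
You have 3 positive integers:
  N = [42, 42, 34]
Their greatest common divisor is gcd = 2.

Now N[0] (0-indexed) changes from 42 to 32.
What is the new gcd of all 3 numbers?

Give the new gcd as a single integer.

Numbers: [42, 42, 34], gcd = 2
Change: index 0, 42 -> 32
gcd of the OTHER numbers (without index 0): gcd([42, 34]) = 2
New gcd = gcd(g_others, new_val) = gcd(2, 32) = 2

Answer: 2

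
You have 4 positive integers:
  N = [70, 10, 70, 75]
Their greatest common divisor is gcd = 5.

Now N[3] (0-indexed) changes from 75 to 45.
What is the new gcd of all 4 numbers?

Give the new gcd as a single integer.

Numbers: [70, 10, 70, 75], gcd = 5
Change: index 3, 75 -> 45
gcd of the OTHER numbers (without index 3): gcd([70, 10, 70]) = 10
New gcd = gcd(g_others, new_val) = gcd(10, 45) = 5

Answer: 5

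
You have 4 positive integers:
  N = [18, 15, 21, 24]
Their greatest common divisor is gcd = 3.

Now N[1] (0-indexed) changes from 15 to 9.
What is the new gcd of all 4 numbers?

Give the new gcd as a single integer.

Numbers: [18, 15, 21, 24], gcd = 3
Change: index 1, 15 -> 9
gcd of the OTHER numbers (without index 1): gcd([18, 21, 24]) = 3
New gcd = gcd(g_others, new_val) = gcd(3, 9) = 3

Answer: 3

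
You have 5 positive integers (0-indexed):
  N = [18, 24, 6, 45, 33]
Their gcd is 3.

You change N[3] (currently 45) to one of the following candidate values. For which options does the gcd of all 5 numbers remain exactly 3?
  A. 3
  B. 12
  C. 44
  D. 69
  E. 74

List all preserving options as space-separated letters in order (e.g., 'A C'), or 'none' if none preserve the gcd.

Old gcd = 3; gcd of others (without N[3]) = 3
New gcd for candidate v: gcd(3, v). Preserves old gcd iff gcd(3, v) = 3.
  Option A: v=3, gcd(3,3)=3 -> preserves
  Option B: v=12, gcd(3,12)=3 -> preserves
  Option C: v=44, gcd(3,44)=1 -> changes
  Option D: v=69, gcd(3,69)=3 -> preserves
  Option E: v=74, gcd(3,74)=1 -> changes

Answer: A B D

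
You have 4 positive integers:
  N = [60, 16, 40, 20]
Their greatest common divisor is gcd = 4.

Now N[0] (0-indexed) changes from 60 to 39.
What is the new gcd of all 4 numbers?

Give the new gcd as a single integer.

Numbers: [60, 16, 40, 20], gcd = 4
Change: index 0, 60 -> 39
gcd of the OTHER numbers (without index 0): gcd([16, 40, 20]) = 4
New gcd = gcd(g_others, new_val) = gcd(4, 39) = 1

Answer: 1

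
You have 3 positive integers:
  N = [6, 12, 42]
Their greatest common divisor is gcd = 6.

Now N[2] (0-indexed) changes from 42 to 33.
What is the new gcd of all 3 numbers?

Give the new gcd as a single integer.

Answer: 3

Derivation:
Numbers: [6, 12, 42], gcd = 6
Change: index 2, 42 -> 33
gcd of the OTHER numbers (without index 2): gcd([6, 12]) = 6
New gcd = gcd(g_others, new_val) = gcd(6, 33) = 3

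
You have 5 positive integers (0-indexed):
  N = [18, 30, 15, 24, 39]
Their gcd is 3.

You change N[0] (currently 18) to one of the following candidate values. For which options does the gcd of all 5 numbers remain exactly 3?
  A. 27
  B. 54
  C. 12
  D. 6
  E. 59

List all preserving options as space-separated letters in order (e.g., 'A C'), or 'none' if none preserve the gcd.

Old gcd = 3; gcd of others (without N[0]) = 3
New gcd for candidate v: gcd(3, v). Preserves old gcd iff gcd(3, v) = 3.
  Option A: v=27, gcd(3,27)=3 -> preserves
  Option B: v=54, gcd(3,54)=3 -> preserves
  Option C: v=12, gcd(3,12)=3 -> preserves
  Option D: v=6, gcd(3,6)=3 -> preserves
  Option E: v=59, gcd(3,59)=1 -> changes

Answer: A B C D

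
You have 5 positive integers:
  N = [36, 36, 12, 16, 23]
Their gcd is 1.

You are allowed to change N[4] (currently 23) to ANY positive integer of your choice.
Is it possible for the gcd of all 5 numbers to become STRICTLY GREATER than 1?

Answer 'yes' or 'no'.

Current gcd = 1
gcd of all OTHER numbers (without N[4]=23): gcd([36, 36, 12, 16]) = 4
The new gcd after any change is gcd(4, new_value).
This can be at most 4.
Since 4 > old gcd 1, the gcd CAN increase (e.g., set N[4] = 4).

Answer: yes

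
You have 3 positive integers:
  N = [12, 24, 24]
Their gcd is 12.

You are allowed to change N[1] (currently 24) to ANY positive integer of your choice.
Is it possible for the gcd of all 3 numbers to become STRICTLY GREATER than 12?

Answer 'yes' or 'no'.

Current gcd = 12
gcd of all OTHER numbers (without N[1]=24): gcd([12, 24]) = 12
The new gcd after any change is gcd(12, new_value).
This can be at most 12.
Since 12 = old gcd 12, the gcd can only stay the same or decrease.

Answer: no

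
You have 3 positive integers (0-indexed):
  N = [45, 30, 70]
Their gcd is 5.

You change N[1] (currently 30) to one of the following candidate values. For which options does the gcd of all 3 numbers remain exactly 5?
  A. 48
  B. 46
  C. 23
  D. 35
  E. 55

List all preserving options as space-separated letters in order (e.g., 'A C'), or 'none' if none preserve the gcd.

Answer: D E

Derivation:
Old gcd = 5; gcd of others (without N[1]) = 5
New gcd for candidate v: gcd(5, v). Preserves old gcd iff gcd(5, v) = 5.
  Option A: v=48, gcd(5,48)=1 -> changes
  Option B: v=46, gcd(5,46)=1 -> changes
  Option C: v=23, gcd(5,23)=1 -> changes
  Option D: v=35, gcd(5,35)=5 -> preserves
  Option E: v=55, gcd(5,55)=5 -> preserves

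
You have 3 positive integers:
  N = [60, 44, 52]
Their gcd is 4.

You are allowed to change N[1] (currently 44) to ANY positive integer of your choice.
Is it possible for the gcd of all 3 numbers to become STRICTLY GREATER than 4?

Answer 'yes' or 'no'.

Current gcd = 4
gcd of all OTHER numbers (without N[1]=44): gcd([60, 52]) = 4
The new gcd after any change is gcd(4, new_value).
This can be at most 4.
Since 4 = old gcd 4, the gcd can only stay the same or decrease.

Answer: no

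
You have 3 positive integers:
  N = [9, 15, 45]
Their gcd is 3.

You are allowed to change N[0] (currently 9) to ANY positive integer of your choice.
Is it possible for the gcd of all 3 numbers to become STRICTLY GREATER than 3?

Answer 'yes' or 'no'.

Current gcd = 3
gcd of all OTHER numbers (without N[0]=9): gcd([15, 45]) = 15
The new gcd after any change is gcd(15, new_value).
This can be at most 15.
Since 15 > old gcd 3, the gcd CAN increase (e.g., set N[0] = 15).

Answer: yes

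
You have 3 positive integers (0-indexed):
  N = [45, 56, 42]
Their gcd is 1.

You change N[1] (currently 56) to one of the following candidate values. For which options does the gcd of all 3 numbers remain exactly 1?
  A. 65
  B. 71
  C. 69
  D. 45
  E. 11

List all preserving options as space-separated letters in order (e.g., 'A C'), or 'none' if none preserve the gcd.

Answer: A B E

Derivation:
Old gcd = 1; gcd of others (without N[1]) = 3
New gcd for candidate v: gcd(3, v). Preserves old gcd iff gcd(3, v) = 1.
  Option A: v=65, gcd(3,65)=1 -> preserves
  Option B: v=71, gcd(3,71)=1 -> preserves
  Option C: v=69, gcd(3,69)=3 -> changes
  Option D: v=45, gcd(3,45)=3 -> changes
  Option E: v=11, gcd(3,11)=1 -> preserves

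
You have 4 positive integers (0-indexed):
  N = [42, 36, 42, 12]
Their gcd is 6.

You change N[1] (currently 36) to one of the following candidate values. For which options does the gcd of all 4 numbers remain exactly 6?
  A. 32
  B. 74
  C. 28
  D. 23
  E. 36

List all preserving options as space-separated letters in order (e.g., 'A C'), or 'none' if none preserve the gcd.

Answer: E

Derivation:
Old gcd = 6; gcd of others (without N[1]) = 6
New gcd for candidate v: gcd(6, v). Preserves old gcd iff gcd(6, v) = 6.
  Option A: v=32, gcd(6,32)=2 -> changes
  Option B: v=74, gcd(6,74)=2 -> changes
  Option C: v=28, gcd(6,28)=2 -> changes
  Option D: v=23, gcd(6,23)=1 -> changes
  Option E: v=36, gcd(6,36)=6 -> preserves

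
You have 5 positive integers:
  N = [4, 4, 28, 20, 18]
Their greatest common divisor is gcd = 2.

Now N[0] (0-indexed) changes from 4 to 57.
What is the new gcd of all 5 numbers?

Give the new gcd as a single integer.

Answer: 1

Derivation:
Numbers: [4, 4, 28, 20, 18], gcd = 2
Change: index 0, 4 -> 57
gcd of the OTHER numbers (without index 0): gcd([4, 28, 20, 18]) = 2
New gcd = gcd(g_others, new_val) = gcd(2, 57) = 1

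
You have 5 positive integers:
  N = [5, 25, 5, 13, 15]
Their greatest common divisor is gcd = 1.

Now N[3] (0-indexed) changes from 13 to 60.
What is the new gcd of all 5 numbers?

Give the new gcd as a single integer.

Numbers: [5, 25, 5, 13, 15], gcd = 1
Change: index 3, 13 -> 60
gcd of the OTHER numbers (without index 3): gcd([5, 25, 5, 15]) = 5
New gcd = gcd(g_others, new_val) = gcd(5, 60) = 5

Answer: 5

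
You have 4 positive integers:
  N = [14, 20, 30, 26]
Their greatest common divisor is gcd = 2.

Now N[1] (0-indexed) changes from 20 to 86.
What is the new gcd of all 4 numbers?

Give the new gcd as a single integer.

Numbers: [14, 20, 30, 26], gcd = 2
Change: index 1, 20 -> 86
gcd of the OTHER numbers (without index 1): gcd([14, 30, 26]) = 2
New gcd = gcd(g_others, new_val) = gcd(2, 86) = 2

Answer: 2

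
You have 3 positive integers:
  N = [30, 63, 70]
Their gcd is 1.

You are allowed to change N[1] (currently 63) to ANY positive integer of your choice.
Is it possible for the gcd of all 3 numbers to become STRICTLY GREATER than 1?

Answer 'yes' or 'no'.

Answer: yes

Derivation:
Current gcd = 1
gcd of all OTHER numbers (without N[1]=63): gcd([30, 70]) = 10
The new gcd after any change is gcd(10, new_value).
This can be at most 10.
Since 10 > old gcd 1, the gcd CAN increase (e.g., set N[1] = 10).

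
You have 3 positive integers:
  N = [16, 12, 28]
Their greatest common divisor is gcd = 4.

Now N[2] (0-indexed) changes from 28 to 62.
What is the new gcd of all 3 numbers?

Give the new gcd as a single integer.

Numbers: [16, 12, 28], gcd = 4
Change: index 2, 28 -> 62
gcd of the OTHER numbers (without index 2): gcd([16, 12]) = 4
New gcd = gcd(g_others, new_val) = gcd(4, 62) = 2

Answer: 2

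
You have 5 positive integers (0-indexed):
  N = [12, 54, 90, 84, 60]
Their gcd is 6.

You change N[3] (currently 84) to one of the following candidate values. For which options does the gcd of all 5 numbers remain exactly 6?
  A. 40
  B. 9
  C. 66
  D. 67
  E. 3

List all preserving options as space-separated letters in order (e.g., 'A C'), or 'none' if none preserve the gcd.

Answer: C

Derivation:
Old gcd = 6; gcd of others (without N[3]) = 6
New gcd for candidate v: gcd(6, v). Preserves old gcd iff gcd(6, v) = 6.
  Option A: v=40, gcd(6,40)=2 -> changes
  Option B: v=9, gcd(6,9)=3 -> changes
  Option C: v=66, gcd(6,66)=6 -> preserves
  Option D: v=67, gcd(6,67)=1 -> changes
  Option E: v=3, gcd(6,3)=3 -> changes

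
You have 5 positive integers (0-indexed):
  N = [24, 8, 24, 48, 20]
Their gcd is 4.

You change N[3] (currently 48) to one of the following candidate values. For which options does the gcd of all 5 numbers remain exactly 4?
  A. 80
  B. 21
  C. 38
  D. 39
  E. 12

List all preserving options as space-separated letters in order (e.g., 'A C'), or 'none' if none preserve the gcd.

Old gcd = 4; gcd of others (without N[3]) = 4
New gcd for candidate v: gcd(4, v). Preserves old gcd iff gcd(4, v) = 4.
  Option A: v=80, gcd(4,80)=4 -> preserves
  Option B: v=21, gcd(4,21)=1 -> changes
  Option C: v=38, gcd(4,38)=2 -> changes
  Option D: v=39, gcd(4,39)=1 -> changes
  Option E: v=12, gcd(4,12)=4 -> preserves

Answer: A E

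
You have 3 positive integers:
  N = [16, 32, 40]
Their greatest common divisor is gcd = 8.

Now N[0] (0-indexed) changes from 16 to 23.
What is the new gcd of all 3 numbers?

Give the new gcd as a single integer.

Numbers: [16, 32, 40], gcd = 8
Change: index 0, 16 -> 23
gcd of the OTHER numbers (without index 0): gcd([32, 40]) = 8
New gcd = gcd(g_others, new_val) = gcd(8, 23) = 1

Answer: 1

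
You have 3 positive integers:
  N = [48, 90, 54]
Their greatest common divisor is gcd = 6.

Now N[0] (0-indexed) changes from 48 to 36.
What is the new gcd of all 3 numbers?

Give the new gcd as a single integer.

Answer: 18

Derivation:
Numbers: [48, 90, 54], gcd = 6
Change: index 0, 48 -> 36
gcd of the OTHER numbers (without index 0): gcd([90, 54]) = 18
New gcd = gcd(g_others, new_val) = gcd(18, 36) = 18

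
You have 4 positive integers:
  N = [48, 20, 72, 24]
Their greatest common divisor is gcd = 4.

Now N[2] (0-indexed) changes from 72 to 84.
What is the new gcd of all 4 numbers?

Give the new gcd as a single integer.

Answer: 4

Derivation:
Numbers: [48, 20, 72, 24], gcd = 4
Change: index 2, 72 -> 84
gcd of the OTHER numbers (without index 2): gcd([48, 20, 24]) = 4
New gcd = gcd(g_others, new_val) = gcd(4, 84) = 4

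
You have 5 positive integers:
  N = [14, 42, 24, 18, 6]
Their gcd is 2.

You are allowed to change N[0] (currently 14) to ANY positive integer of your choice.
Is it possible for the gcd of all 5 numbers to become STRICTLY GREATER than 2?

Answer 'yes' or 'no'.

Answer: yes

Derivation:
Current gcd = 2
gcd of all OTHER numbers (without N[0]=14): gcd([42, 24, 18, 6]) = 6
The new gcd after any change is gcd(6, new_value).
This can be at most 6.
Since 6 > old gcd 2, the gcd CAN increase (e.g., set N[0] = 6).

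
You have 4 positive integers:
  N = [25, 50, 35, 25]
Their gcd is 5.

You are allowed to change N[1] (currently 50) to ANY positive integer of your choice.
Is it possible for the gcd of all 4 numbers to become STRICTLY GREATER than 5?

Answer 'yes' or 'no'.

Current gcd = 5
gcd of all OTHER numbers (without N[1]=50): gcd([25, 35, 25]) = 5
The new gcd after any change is gcd(5, new_value).
This can be at most 5.
Since 5 = old gcd 5, the gcd can only stay the same or decrease.

Answer: no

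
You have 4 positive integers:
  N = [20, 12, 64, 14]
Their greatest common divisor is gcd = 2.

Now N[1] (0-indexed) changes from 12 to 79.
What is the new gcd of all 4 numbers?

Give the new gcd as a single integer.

Answer: 1

Derivation:
Numbers: [20, 12, 64, 14], gcd = 2
Change: index 1, 12 -> 79
gcd of the OTHER numbers (without index 1): gcd([20, 64, 14]) = 2
New gcd = gcd(g_others, new_val) = gcd(2, 79) = 1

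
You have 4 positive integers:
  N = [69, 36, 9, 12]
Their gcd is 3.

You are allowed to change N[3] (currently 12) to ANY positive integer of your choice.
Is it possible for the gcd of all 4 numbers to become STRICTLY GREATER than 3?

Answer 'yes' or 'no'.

Current gcd = 3
gcd of all OTHER numbers (without N[3]=12): gcd([69, 36, 9]) = 3
The new gcd after any change is gcd(3, new_value).
This can be at most 3.
Since 3 = old gcd 3, the gcd can only stay the same or decrease.

Answer: no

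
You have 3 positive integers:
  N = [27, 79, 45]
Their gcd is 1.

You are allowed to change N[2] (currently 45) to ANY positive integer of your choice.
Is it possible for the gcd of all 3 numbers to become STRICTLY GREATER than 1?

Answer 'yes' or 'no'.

Answer: no

Derivation:
Current gcd = 1
gcd of all OTHER numbers (without N[2]=45): gcd([27, 79]) = 1
The new gcd after any change is gcd(1, new_value).
This can be at most 1.
Since 1 = old gcd 1, the gcd can only stay the same or decrease.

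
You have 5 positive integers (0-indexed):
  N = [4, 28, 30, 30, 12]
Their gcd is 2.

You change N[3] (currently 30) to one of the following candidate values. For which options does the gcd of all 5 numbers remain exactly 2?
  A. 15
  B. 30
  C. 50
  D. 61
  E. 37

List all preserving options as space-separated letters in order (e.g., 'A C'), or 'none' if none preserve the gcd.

Old gcd = 2; gcd of others (without N[3]) = 2
New gcd for candidate v: gcd(2, v). Preserves old gcd iff gcd(2, v) = 2.
  Option A: v=15, gcd(2,15)=1 -> changes
  Option B: v=30, gcd(2,30)=2 -> preserves
  Option C: v=50, gcd(2,50)=2 -> preserves
  Option D: v=61, gcd(2,61)=1 -> changes
  Option E: v=37, gcd(2,37)=1 -> changes

Answer: B C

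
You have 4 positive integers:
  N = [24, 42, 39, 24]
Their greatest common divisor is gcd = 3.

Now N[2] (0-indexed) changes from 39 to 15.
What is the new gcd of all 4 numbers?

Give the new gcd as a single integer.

Numbers: [24, 42, 39, 24], gcd = 3
Change: index 2, 39 -> 15
gcd of the OTHER numbers (without index 2): gcd([24, 42, 24]) = 6
New gcd = gcd(g_others, new_val) = gcd(6, 15) = 3

Answer: 3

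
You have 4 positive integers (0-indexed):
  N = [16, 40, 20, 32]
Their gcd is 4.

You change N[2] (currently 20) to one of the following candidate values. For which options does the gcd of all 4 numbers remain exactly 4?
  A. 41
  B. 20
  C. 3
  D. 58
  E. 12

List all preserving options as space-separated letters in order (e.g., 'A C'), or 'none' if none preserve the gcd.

Old gcd = 4; gcd of others (without N[2]) = 8
New gcd for candidate v: gcd(8, v). Preserves old gcd iff gcd(8, v) = 4.
  Option A: v=41, gcd(8,41)=1 -> changes
  Option B: v=20, gcd(8,20)=4 -> preserves
  Option C: v=3, gcd(8,3)=1 -> changes
  Option D: v=58, gcd(8,58)=2 -> changes
  Option E: v=12, gcd(8,12)=4 -> preserves

Answer: B E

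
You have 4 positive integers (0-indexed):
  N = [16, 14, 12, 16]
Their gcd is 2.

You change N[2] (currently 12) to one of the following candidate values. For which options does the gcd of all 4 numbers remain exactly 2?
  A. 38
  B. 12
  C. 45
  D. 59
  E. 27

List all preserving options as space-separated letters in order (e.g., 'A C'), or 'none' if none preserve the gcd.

Answer: A B

Derivation:
Old gcd = 2; gcd of others (without N[2]) = 2
New gcd for candidate v: gcd(2, v). Preserves old gcd iff gcd(2, v) = 2.
  Option A: v=38, gcd(2,38)=2 -> preserves
  Option B: v=12, gcd(2,12)=2 -> preserves
  Option C: v=45, gcd(2,45)=1 -> changes
  Option D: v=59, gcd(2,59)=1 -> changes
  Option E: v=27, gcd(2,27)=1 -> changes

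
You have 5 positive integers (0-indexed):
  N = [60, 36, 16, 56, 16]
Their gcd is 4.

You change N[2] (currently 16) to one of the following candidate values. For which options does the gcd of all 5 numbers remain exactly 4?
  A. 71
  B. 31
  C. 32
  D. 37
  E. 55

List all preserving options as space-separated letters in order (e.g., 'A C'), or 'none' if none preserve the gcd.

Answer: C

Derivation:
Old gcd = 4; gcd of others (without N[2]) = 4
New gcd for candidate v: gcd(4, v). Preserves old gcd iff gcd(4, v) = 4.
  Option A: v=71, gcd(4,71)=1 -> changes
  Option B: v=31, gcd(4,31)=1 -> changes
  Option C: v=32, gcd(4,32)=4 -> preserves
  Option D: v=37, gcd(4,37)=1 -> changes
  Option E: v=55, gcd(4,55)=1 -> changes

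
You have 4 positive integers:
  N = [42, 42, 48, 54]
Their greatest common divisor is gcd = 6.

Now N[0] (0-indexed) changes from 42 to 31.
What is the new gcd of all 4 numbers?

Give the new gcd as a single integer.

Numbers: [42, 42, 48, 54], gcd = 6
Change: index 0, 42 -> 31
gcd of the OTHER numbers (without index 0): gcd([42, 48, 54]) = 6
New gcd = gcd(g_others, new_val) = gcd(6, 31) = 1

Answer: 1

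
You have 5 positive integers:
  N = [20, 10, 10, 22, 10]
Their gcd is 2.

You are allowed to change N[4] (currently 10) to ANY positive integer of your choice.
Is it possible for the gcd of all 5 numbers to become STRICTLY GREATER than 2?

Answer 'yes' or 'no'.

Answer: no

Derivation:
Current gcd = 2
gcd of all OTHER numbers (without N[4]=10): gcd([20, 10, 10, 22]) = 2
The new gcd after any change is gcd(2, new_value).
This can be at most 2.
Since 2 = old gcd 2, the gcd can only stay the same or decrease.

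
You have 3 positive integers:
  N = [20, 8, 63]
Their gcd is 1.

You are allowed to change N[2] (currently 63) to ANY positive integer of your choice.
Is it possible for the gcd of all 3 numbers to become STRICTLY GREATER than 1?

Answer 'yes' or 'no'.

Current gcd = 1
gcd of all OTHER numbers (without N[2]=63): gcd([20, 8]) = 4
The new gcd after any change is gcd(4, new_value).
This can be at most 4.
Since 4 > old gcd 1, the gcd CAN increase (e.g., set N[2] = 4).

Answer: yes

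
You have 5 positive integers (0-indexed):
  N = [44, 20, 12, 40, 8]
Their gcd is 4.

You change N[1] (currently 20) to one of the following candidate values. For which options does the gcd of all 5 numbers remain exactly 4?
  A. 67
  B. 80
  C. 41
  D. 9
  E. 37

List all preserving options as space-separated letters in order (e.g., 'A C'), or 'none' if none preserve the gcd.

Old gcd = 4; gcd of others (without N[1]) = 4
New gcd for candidate v: gcd(4, v). Preserves old gcd iff gcd(4, v) = 4.
  Option A: v=67, gcd(4,67)=1 -> changes
  Option B: v=80, gcd(4,80)=4 -> preserves
  Option C: v=41, gcd(4,41)=1 -> changes
  Option D: v=9, gcd(4,9)=1 -> changes
  Option E: v=37, gcd(4,37)=1 -> changes

Answer: B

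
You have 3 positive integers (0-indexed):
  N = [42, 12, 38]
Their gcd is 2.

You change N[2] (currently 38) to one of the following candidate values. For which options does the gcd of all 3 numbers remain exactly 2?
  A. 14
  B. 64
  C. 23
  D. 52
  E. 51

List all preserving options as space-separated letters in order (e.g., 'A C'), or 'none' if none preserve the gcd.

Answer: A B D

Derivation:
Old gcd = 2; gcd of others (without N[2]) = 6
New gcd for candidate v: gcd(6, v). Preserves old gcd iff gcd(6, v) = 2.
  Option A: v=14, gcd(6,14)=2 -> preserves
  Option B: v=64, gcd(6,64)=2 -> preserves
  Option C: v=23, gcd(6,23)=1 -> changes
  Option D: v=52, gcd(6,52)=2 -> preserves
  Option E: v=51, gcd(6,51)=3 -> changes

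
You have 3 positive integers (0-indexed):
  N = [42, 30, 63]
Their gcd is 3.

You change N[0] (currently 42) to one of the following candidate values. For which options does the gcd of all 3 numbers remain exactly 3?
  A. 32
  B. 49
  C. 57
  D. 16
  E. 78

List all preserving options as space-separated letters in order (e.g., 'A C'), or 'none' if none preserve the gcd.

Old gcd = 3; gcd of others (without N[0]) = 3
New gcd for candidate v: gcd(3, v). Preserves old gcd iff gcd(3, v) = 3.
  Option A: v=32, gcd(3,32)=1 -> changes
  Option B: v=49, gcd(3,49)=1 -> changes
  Option C: v=57, gcd(3,57)=3 -> preserves
  Option D: v=16, gcd(3,16)=1 -> changes
  Option E: v=78, gcd(3,78)=3 -> preserves

Answer: C E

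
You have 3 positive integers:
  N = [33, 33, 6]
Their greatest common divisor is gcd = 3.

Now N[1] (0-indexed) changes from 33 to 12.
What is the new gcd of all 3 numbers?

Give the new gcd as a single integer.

Answer: 3

Derivation:
Numbers: [33, 33, 6], gcd = 3
Change: index 1, 33 -> 12
gcd of the OTHER numbers (without index 1): gcd([33, 6]) = 3
New gcd = gcd(g_others, new_val) = gcd(3, 12) = 3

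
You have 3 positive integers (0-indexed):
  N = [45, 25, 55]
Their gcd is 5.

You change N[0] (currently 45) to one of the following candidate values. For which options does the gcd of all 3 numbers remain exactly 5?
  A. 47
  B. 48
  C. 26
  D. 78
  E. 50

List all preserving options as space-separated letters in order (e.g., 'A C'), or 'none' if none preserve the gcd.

Old gcd = 5; gcd of others (without N[0]) = 5
New gcd for candidate v: gcd(5, v). Preserves old gcd iff gcd(5, v) = 5.
  Option A: v=47, gcd(5,47)=1 -> changes
  Option B: v=48, gcd(5,48)=1 -> changes
  Option C: v=26, gcd(5,26)=1 -> changes
  Option D: v=78, gcd(5,78)=1 -> changes
  Option E: v=50, gcd(5,50)=5 -> preserves

Answer: E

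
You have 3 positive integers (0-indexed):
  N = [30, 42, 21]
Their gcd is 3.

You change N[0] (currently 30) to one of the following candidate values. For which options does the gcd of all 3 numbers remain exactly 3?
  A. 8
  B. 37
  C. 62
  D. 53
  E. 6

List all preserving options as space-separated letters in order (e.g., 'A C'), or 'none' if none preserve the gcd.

Old gcd = 3; gcd of others (without N[0]) = 21
New gcd for candidate v: gcd(21, v). Preserves old gcd iff gcd(21, v) = 3.
  Option A: v=8, gcd(21,8)=1 -> changes
  Option B: v=37, gcd(21,37)=1 -> changes
  Option C: v=62, gcd(21,62)=1 -> changes
  Option D: v=53, gcd(21,53)=1 -> changes
  Option E: v=6, gcd(21,6)=3 -> preserves

Answer: E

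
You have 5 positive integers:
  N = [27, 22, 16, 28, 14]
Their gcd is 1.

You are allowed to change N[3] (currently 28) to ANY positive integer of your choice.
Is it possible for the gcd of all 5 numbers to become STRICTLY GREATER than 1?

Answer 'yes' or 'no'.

Current gcd = 1
gcd of all OTHER numbers (without N[3]=28): gcd([27, 22, 16, 14]) = 1
The new gcd after any change is gcd(1, new_value).
This can be at most 1.
Since 1 = old gcd 1, the gcd can only stay the same or decrease.

Answer: no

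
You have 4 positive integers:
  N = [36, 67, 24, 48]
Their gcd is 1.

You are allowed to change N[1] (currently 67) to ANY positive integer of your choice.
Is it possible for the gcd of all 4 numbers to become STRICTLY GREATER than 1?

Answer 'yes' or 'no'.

Current gcd = 1
gcd of all OTHER numbers (without N[1]=67): gcd([36, 24, 48]) = 12
The new gcd after any change is gcd(12, new_value).
This can be at most 12.
Since 12 > old gcd 1, the gcd CAN increase (e.g., set N[1] = 12).

Answer: yes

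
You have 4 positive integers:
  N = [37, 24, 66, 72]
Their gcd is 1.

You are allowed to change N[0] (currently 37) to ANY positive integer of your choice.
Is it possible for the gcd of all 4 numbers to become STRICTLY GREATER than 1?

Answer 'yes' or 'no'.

Current gcd = 1
gcd of all OTHER numbers (without N[0]=37): gcd([24, 66, 72]) = 6
The new gcd after any change is gcd(6, new_value).
This can be at most 6.
Since 6 > old gcd 1, the gcd CAN increase (e.g., set N[0] = 6).

Answer: yes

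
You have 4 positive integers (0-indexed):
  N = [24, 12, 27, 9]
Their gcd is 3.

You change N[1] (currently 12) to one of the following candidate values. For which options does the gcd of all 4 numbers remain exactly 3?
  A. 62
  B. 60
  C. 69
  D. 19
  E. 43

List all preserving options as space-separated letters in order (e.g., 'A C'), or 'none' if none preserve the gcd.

Answer: B C

Derivation:
Old gcd = 3; gcd of others (without N[1]) = 3
New gcd for candidate v: gcd(3, v). Preserves old gcd iff gcd(3, v) = 3.
  Option A: v=62, gcd(3,62)=1 -> changes
  Option B: v=60, gcd(3,60)=3 -> preserves
  Option C: v=69, gcd(3,69)=3 -> preserves
  Option D: v=19, gcd(3,19)=1 -> changes
  Option E: v=43, gcd(3,43)=1 -> changes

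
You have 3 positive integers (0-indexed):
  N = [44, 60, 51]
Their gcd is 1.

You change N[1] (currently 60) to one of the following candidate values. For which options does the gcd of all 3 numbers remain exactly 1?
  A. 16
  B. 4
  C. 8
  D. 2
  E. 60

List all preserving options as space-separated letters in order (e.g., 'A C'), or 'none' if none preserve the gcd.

Old gcd = 1; gcd of others (without N[1]) = 1
New gcd for candidate v: gcd(1, v). Preserves old gcd iff gcd(1, v) = 1.
  Option A: v=16, gcd(1,16)=1 -> preserves
  Option B: v=4, gcd(1,4)=1 -> preserves
  Option C: v=8, gcd(1,8)=1 -> preserves
  Option D: v=2, gcd(1,2)=1 -> preserves
  Option E: v=60, gcd(1,60)=1 -> preserves

Answer: A B C D E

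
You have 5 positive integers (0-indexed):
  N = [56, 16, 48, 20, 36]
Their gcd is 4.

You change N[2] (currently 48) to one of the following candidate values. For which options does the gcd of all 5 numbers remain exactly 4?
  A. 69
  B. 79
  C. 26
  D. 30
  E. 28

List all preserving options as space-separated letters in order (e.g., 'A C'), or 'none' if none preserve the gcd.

Answer: E

Derivation:
Old gcd = 4; gcd of others (without N[2]) = 4
New gcd for candidate v: gcd(4, v). Preserves old gcd iff gcd(4, v) = 4.
  Option A: v=69, gcd(4,69)=1 -> changes
  Option B: v=79, gcd(4,79)=1 -> changes
  Option C: v=26, gcd(4,26)=2 -> changes
  Option D: v=30, gcd(4,30)=2 -> changes
  Option E: v=28, gcd(4,28)=4 -> preserves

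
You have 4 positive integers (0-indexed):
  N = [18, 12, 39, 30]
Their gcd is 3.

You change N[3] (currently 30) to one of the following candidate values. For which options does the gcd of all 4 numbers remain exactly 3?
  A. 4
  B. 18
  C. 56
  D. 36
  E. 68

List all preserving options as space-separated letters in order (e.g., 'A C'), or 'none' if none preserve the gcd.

Answer: B D

Derivation:
Old gcd = 3; gcd of others (without N[3]) = 3
New gcd for candidate v: gcd(3, v). Preserves old gcd iff gcd(3, v) = 3.
  Option A: v=4, gcd(3,4)=1 -> changes
  Option B: v=18, gcd(3,18)=3 -> preserves
  Option C: v=56, gcd(3,56)=1 -> changes
  Option D: v=36, gcd(3,36)=3 -> preserves
  Option E: v=68, gcd(3,68)=1 -> changes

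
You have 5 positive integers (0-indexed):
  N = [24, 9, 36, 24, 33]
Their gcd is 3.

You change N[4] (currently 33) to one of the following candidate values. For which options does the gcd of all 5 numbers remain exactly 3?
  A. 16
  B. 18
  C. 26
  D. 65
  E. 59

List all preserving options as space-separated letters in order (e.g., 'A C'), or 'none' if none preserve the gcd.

Answer: B

Derivation:
Old gcd = 3; gcd of others (without N[4]) = 3
New gcd for candidate v: gcd(3, v). Preserves old gcd iff gcd(3, v) = 3.
  Option A: v=16, gcd(3,16)=1 -> changes
  Option B: v=18, gcd(3,18)=3 -> preserves
  Option C: v=26, gcd(3,26)=1 -> changes
  Option D: v=65, gcd(3,65)=1 -> changes
  Option E: v=59, gcd(3,59)=1 -> changes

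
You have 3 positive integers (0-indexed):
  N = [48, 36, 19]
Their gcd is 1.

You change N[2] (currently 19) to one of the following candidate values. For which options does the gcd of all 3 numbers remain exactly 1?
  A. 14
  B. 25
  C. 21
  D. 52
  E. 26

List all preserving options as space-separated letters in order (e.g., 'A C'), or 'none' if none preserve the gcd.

Answer: B

Derivation:
Old gcd = 1; gcd of others (without N[2]) = 12
New gcd for candidate v: gcd(12, v). Preserves old gcd iff gcd(12, v) = 1.
  Option A: v=14, gcd(12,14)=2 -> changes
  Option B: v=25, gcd(12,25)=1 -> preserves
  Option C: v=21, gcd(12,21)=3 -> changes
  Option D: v=52, gcd(12,52)=4 -> changes
  Option E: v=26, gcd(12,26)=2 -> changes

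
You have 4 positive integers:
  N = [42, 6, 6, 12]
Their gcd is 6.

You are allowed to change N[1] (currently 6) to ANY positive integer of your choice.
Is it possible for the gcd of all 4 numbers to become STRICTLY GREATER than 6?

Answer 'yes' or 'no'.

Answer: no

Derivation:
Current gcd = 6
gcd of all OTHER numbers (without N[1]=6): gcd([42, 6, 12]) = 6
The new gcd after any change is gcd(6, new_value).
This can be at most 6.
Since 6 = old gcd 6, the gcd can only stay the same or decrease.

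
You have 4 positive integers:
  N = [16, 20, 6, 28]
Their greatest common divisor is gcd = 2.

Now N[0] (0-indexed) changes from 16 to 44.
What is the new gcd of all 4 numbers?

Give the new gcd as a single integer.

Numbers: [16, 20, 6, 28], gcd = 2
Change: index 0, 16 -> 44
gcd of the OTHER numbers (without index 0): gcd([20, 6, 28]) = 2
New gcd = gcd(g_others, new_val) = gcd(2, 44) = 2

Answer: 2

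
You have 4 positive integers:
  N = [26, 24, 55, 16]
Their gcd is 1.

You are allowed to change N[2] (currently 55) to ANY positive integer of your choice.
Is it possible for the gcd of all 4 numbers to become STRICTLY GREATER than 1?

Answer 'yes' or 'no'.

Current gcd = 1
gcd of all OTHER numbers (without N[2]=55): gcd([26, 24, 16]) = 2
The new gcd after any change is gcd(2, new_value).
This can be at most 2.
Since 2 > old gcd 1, the gcd CAN increase (e.g., set N[2] = 2).

Answer: yes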